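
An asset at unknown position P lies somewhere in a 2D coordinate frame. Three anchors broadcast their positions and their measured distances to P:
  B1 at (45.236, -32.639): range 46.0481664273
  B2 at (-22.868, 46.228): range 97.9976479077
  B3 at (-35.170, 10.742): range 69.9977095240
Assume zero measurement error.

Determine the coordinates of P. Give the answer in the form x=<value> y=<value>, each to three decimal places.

eq1: (x − 45.236)² + (y + 32.639)² = 46.0481664273²
eq2: (x + 22.868)² + (y − 46.228)² = 97.9976479077²
eq3: (x + 35.170)² + (y − 10.742)² = 69.9977095240²
eq2−eq1, eq2−eq3 (x²,y² cancel):
  136.208·x − 157.734·y = 7934.731973
  -24.604·x − 70.972·y = 3396.205713
det = 136.208·-70.972 − -157.734·-24.604 = -13547.841512
x = (7934.731973·-70.972 − -157.734·3396.205713) / -13547.841512 = 2.025908
y = (136.208·3396.205713 − 7934.731973·-24.604) / -13547.841512 = -48.555080

x=2.026 y=-48.555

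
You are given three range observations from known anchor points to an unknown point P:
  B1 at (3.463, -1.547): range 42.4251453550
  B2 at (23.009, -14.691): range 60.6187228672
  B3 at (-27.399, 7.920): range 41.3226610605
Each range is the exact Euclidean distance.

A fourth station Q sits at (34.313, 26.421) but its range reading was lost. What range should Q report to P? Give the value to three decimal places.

38.965

eq1: (x − 3.463)² + (y + 1.547)² = 42.4251453550²
eq2: (x − 23.009)² + (y + 14.691)² = 60.6187228672²
eq3: (x + 27.399)² + (y − 7.920)² = 41.3226610605²
eq3−eq1, eq3−eq2 (x²,y² cancel):
  61.724·x − 18.934·y = -891.376664
  100.816·x − 45.222·y = -2035.259284
det = 61.724·-45.222 − -18.934·100.816 = -882.432584
x = (-891.376664·-45.222 − -18.934·-2035.259284) / -882.432584 = -2.010620
y = (61.724·-2035.259284 − -891.376664·100.816) / -882.432584 = 40.523565
|P − Q| = √((-2.010620 − 34.313)² + (40.523565 − 26.421)²) = 38.965211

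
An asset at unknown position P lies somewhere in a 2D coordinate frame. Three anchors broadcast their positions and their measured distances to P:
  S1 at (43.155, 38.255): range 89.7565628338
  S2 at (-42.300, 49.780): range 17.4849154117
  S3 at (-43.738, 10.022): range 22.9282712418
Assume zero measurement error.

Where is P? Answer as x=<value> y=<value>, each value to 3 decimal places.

x=-46.435 y=32.791

eq1: (x − 43.155)² + (y − 38.255)² = 89.7565628338²
eq2: (x + 42.300)² + (y − 49.780)² = 17.4849154117²
eq3: (x + 43.738)² + (y − 10.022)² = 22.9282712418²
eq3−eq2, eq3−eq1 (x²,y² cancel):
  2.876·x + 79.516·y = 2473.868627
  173.786·x + 56.466·y = -6218.189028
det = 2.876·56.466 − 79.516·173.786 = -13656.371360
x = (2473.868627·56.466 − 79.516·-6218.189028) / -13656.371360 = -46.435101
y = (2.876·-6218.189028 − 2473.868627·173.786) / -13656.371360 = 32.791086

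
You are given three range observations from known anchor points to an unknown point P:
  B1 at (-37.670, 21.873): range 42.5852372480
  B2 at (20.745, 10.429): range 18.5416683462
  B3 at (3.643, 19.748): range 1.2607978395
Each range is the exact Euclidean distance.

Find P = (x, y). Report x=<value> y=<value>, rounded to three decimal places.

eq1: (x + 37.670)² + (y − 21.873)² = 42.5852372480²
eq2: (x − 20.745)² + (y − 10.429)² = 18.5416683462²
eq3: (x − 3.643)² + (y − 19.748)² = 1.2607978395²
eq2−eq1, eq2−eq3 (x²,y² cancel):
  -116.830·x + 22.888·y = -111.371003
  -34.204·x + 18.638·y = 206.339741
det = -116.830·18.638 − 22.888·-34.204 = -1394.616388
x = (-111.371003·18.638 − 22.888·206.339741) / -1394.616388 = 4.874772
y = (-116.830·206.339741 − -111.371003·-34.204) / -1394.616388 = 20.016978

x=4.875 y=20.017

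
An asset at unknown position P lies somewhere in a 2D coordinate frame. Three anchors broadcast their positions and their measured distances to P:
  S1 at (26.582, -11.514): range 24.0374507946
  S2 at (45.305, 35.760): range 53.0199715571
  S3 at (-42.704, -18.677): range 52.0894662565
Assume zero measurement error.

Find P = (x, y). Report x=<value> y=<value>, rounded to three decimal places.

x=5.741 y=0.464

eq1: (x − 26.582)² + (y + 11.514)² = 24.0374507946²
eq2: (x − 45.305)² + (y − 35.760)² = 53.0199715571²
eq3: (x + 42.704)² + (y + 18.677)² = 52.0894662565²
eq1−eq3, eq1−eq2 (x²,y² cancel):
  -138.572·x − 14.326·y = -802.226429
  37.446·x + 94.548·y = 258.827362
det = -138.572·94.548 − -14.326·37.446 = -12565.254060
x = (-802.226429·94.548 − -14.326·258.827362) / -12565.254060 = 5.741304
y = (-138.572·258.827362 − -802.226429·37.446) / -12565.254060 = 0.463664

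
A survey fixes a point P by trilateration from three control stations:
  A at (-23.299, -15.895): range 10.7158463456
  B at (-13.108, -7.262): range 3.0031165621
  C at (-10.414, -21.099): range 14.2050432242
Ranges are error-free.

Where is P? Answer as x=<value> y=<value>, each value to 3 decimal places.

eq1: (x + 23.299)² + (y + 15.895)² = 10.7158463456²
eq2: (x + 13.108)² + (y + 7.262)² = 3.0031165621²
eq3: (x + 10.414)² + (y + 21.099)² = 14.2050432242²
eq1−eq2, eq1−eq3 (x²,y² cancel):
  20.382·x + 17.266·y = -465.127464
  25.770·x − 10.408·y = -328.829119
det = 20.382·-10.408 − 17.266·25.770 = -657.080676
x = (-465.127464·-10.408 − 17.266·-328.829119) / -657.080676 = -16.008096
y = (20.382·-328.829119 − -465.127464·25.770) / -657.080676 = -8.041843

x=-16.008 y=-8.042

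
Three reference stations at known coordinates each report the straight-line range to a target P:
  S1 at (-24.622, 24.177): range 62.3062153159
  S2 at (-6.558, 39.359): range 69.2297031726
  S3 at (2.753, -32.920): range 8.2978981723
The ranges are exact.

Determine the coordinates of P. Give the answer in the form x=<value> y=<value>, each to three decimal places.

x=9.434 y=-27.998

eq1: (x + 24.622)² + (y − 24.177)² = 62.3062153159²
eq2: (x + 6.558)² + (y − 39.359)² = 69.2297031726²
eq3: (x − 2.753)² + (y + 32.920)² = 8.2978981723²
eq1−eq3, eq1−eq2 (x²,y² cancel):
  54.750·x − 114.194·y = 3713.744549
  36.128·x + 30.364·y = -509.319302
det = 54.750·30.364 − -114.194·36.128 = 5788.029832
x = (3713.744549·30.364 − -114.194·-509.319302) / 5788.029832 = 9.433768
y = (54.750·-509.319302 − 3713.744549·36.128) / 5788.029832 = -27.998369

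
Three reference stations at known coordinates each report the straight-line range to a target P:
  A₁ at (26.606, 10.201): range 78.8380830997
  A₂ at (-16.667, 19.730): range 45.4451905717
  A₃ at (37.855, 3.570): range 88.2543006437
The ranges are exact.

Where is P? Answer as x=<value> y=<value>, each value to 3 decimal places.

eq1: (x − 26.606)² + (y − 10.201)² = 78.8380830997²
eq2: (x + 16.667)² + (y − 19.730)² = 45.4451905717²
eq3: (x − 37.855)² + (y − 3.570)² = 88.2543006437²
eq1−eq2, eq1−eq3 (x²,y² cancel):
  -86.546·x + 19.058·y = 4005.300153
  22.498·x − 13.262·y = -939.571947
det = -86.546·-13.262 − 19.058·22.498 = 719.006168
x = (4005.300153·-13.262 − 19.058·-939.571947) / 719.006168 = -48.973055
y = (-86.546·-939.571947 − 4005.300153·22.498) / 719.006168 = -12.232230

x=-48.973 y=-12.232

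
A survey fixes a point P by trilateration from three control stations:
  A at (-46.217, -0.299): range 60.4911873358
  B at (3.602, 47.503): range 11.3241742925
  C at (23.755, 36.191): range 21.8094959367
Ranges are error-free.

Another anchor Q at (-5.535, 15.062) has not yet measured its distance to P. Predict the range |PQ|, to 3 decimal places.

eq1: (x + 46.217)² + (y + 0.299)² = 60.4911873358²
eq2: (x − 3.602)² + (y − 47.503)² = 11.3241742925²
eq3: (x − 23.755)² + (y − 36.191)² = 21.8094959367²
eq2−eq3, eq2−eq1 (x²,y² cancel):
  40.306·x − 22.624·y = -742.838097
  -99.638·x − 95.604·y = -3664.355745
det = 40.306·-95.604 − -22.624·-99.638 = -6107.624936
x = (-742.838097·-95.604 − -22.624·-3664.355745) / -6107.624936 = 1.945779
y = (40.306·-3664.355745 − -742.838097·-99.638) / -6107.624936 = 36.300596
|P − Q| = √((1.945779 − -5.535)² + (36.300596 − 15.062)²) = 22.517549

22.518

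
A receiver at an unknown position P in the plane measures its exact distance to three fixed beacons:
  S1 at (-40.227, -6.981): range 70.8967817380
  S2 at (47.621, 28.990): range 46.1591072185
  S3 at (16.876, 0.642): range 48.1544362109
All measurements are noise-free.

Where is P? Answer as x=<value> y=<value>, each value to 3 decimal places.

eq1: (x + 40.227)² + (y + 6.981)² = 70.8967817380²
eq2: (x − 47.621)² + (y − 28.990)² = 46.1591072185²
eq3: (x − 16.876)² + (y − 0.642)² = 48.1544362109²
eq3−eq1, eq3−eq2 (x²,y² cancel):
  -114.206·x − 15.246·y = -1325.769584
  61.490·x + 56.696·y = 3011.154749
det = -114.206·56.696 − -15.246·61.490 = -5537.546836
x = (-1325.769584·56.696 − -15.246·3011.154749) / -5537.546836 = 5.283525
y = (-114.206·3011.154749 − -1325.769584·61.490) / -5537.546836 = 47.380253

x=5.284 y=47.380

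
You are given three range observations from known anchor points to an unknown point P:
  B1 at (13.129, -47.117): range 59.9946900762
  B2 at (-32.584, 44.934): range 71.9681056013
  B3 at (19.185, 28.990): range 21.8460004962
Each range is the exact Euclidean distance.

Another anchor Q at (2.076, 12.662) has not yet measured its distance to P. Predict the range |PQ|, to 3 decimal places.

28.527

eq1: (x − 13.129)² + (y + 47.117)² = 59.9946900762²
eq2: (x + 32.584)² + (y − 44.934)² = 71.9681056013²
eq3: (x − 19.185)² + (y − 28.990)² = 21.8460004962²
eq2−eq1, eq2−eq3 (x²,y² cancel):
  91.426·x − 184.102·y = 891.646304
  103.538·x − 31.888·y = 2829.863399
det = 91.426·-31.888 − -184.102·103.538 = 16146.160588
x = (891.646304·-31.888 − -184.102·2829.863399) / 16146.160588 = 30.505747
y = (91.426·2829.863399 − 891.646304·103.538) / 16146.160588 = 10.306092
|P − Q| = √((30.505747 − 2.076)² + (10.306092 − 12.662)²) = 28.527195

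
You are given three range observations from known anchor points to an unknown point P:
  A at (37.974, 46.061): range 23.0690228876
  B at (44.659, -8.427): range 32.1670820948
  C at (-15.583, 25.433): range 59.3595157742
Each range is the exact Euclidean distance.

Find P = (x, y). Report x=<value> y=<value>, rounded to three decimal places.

eq1: (x − 37.974)² + (y − 46.061)² = 23.0690228876²
eq2: (x − 44.659)² + (y + 8.427)² = 32.1670820948²
eq3: (x + 15.583)² + (y − 25.433)² = 59.3595157742²
eq1−eq3, eq1−eq2 (x²,y² cancel):
  -107.114·x − 41.256·y = -5665.345315
  13.370·x − 108.976·y = -2000.741141
det = -107.114·-108.976 − -41.256·13.370 = 12224.447984
x = (-5665.345315·-108.976 − -41.256·-2000.741141) / 12224.447984 = 43.752004
y = (-107.114·-2000.741141 − -5665.345315·13.370) / 12224.447984 = 23.727293

x=43.752 y=23.727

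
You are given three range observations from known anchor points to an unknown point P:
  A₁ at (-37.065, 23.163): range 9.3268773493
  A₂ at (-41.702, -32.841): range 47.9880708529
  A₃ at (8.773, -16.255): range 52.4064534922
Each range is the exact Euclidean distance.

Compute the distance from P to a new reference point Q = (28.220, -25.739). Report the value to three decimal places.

eq1: (x + 37.065)² + (y − 23.163)² = 9.3268773493²
eq2: (x + 41.702)² + (y + 32.841)² = 47.9880708529²
eq3: (x − 8.773)² + (y + 16.255)² = 52.4064534922²
eq1−eq3, eq1−eq2 (x²,y² cancel):
  91.676·x − 78.836·y = -4228.593967
  -9.274·x − 112.008·y = -1308.615012
det = 91.676·-112.008 − -78.836·-9.274 = -10999.570472
x = (-4228.593967·-112.008 − -78.836·-1308.615012) / -10999.570472 = -33.680441
y = (91.676·-1308.615012 − -4228.593967·-9.274) / -10999.570472 = 14.471890
|P − Q| = √((-33.680441 − 28.220)² + (14.471890 − -25.739)²) = 73.814499

73.814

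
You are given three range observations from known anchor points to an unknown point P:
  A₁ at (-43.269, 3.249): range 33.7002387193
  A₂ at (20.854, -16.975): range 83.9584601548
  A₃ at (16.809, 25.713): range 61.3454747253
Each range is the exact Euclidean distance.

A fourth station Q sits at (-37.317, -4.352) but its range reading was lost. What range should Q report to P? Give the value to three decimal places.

41.761

eq1: (x + 43.269)² + (y − 3.249)² = 33.7002387193²
eq2: (x − 20.854)² + (y + 16.975)² = 83.9584601548²
eq3: (x − 16.809)² + (y − 25.713)² = 61.3454747253²
eq3−eq2, eq3−eq1 (x²,y² cancel):
  8.090·x − 85.376·y = -3506.416671
  -120.156·x − 44.928·y = 3566.622692
det = 8.090·-44.928 − -85.376·-120.156 = -10621.906176
x = (-3506.416671·-44.928 − -85.376·3566.622692) / -10621.906176 = -43.498809
y = (8.090·3566.622692 − -3506.416671·-120.156) / -10621.906176 = 36.948455
|P − Q| = √((-43.498809 − -37.317)² + (36.948455 − -4.352)²) = 41.760536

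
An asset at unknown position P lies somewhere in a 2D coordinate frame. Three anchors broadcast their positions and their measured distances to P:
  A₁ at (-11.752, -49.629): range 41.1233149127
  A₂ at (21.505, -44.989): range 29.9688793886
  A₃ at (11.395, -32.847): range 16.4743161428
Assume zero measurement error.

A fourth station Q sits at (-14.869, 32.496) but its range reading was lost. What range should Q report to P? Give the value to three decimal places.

56.036

eq1: (x + 11.752)² + (y + 49.629)² = 41.1233149127²
eq2: (x − 21.505)² + (y + 44.989)² = 29.9688793886²
eq3: (x − 11.395)² + (y + 32.847)² = 16.4743161428²
eq3−eq1, eq3−eq2 (x²,y² cancel):
  -46.294·x − 33.564·y = -27.348226
  20.220·x − 24.284·y = 650.973073
det = -46.294·-24.284 − -33.564·20.220 = 1802.867576
x = (-27.348226·-24.284 − -33.564·650.973073) / 1802.867576 = 12.487542
y = (-46.294·650.973073 − -27.348226·20.220) / 1802.867576 = -16.408951
|P − Q| = √((12.487542 − -14.869)² + (-16.408951 − 32.496)²) = 56.036369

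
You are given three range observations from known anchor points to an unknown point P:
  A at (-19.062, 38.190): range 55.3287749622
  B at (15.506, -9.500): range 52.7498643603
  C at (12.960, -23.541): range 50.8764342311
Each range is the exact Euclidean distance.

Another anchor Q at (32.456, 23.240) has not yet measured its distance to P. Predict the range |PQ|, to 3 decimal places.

78.909

eq1: (x + 19.062)² + (y − 38.190)² = 55.3287749622²
eq2: (x − 15.506)² + (y + 9.500)² = 52.7498643603²
eq3: (x − 12.960)² + (y + 23.541)² = 50.8764342311²
eq3−eq2, eq3−eq1 (x²,y² cancel):
  5.092·x + 28.082·y = -585.590875
  -64.044·x + 123.462·y = 626.833884
det = 5.092·123.462 − 28.082·-64.044 = 2427.152112
x = (-585.590875·123.462 − 28.082·626.833884) / 2427.152112 = -37.039693
y = (5.092·626.833884 − -585.590875·-64.044) / 2427.152112 = -14.136627
|P − Q| = √((-37.039693 − 32.456)² + (-14.136627 − 23.240)²) = 78.909211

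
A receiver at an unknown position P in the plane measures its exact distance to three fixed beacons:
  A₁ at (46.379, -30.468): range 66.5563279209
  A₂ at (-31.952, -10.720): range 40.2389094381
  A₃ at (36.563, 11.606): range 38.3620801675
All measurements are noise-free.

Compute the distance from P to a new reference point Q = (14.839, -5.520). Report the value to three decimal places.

eq1: (x − 46.379)² + (y + 30.468)² = 66.5563279209²
eq2: (x + 31.952)² + (y + 10.720)² = 40.2389094381²
eq3: (x − 36.563)² + (y − 11.606)² = 38.3620801675²
eq3−eq2, eq3−eq1 (x²,y² cancel):
  -137.030·x − 44.652·y = -483.224139
  19.632·x − 84.148·y = -1350.337132
det = -137.030·-84.148 − -44.652·19.632 = 12407.408504
x = (-483.224139·-84.148 − -44.652·-1350.337132) / 12407.408504 = -1.582354
y = (-137.030·-1350.337132 − -483.224139·19.632) / 12407.408504 = 15.678000
|P − Q| = √((-1.582354 − 14.839)² + (15.678000 − -5.520)²) = 26.814475

26.814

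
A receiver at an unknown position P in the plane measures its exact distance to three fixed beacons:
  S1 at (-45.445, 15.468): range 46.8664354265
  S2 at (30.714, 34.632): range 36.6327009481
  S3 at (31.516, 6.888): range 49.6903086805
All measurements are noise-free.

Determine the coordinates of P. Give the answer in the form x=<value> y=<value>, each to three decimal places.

eq1: (x + 45.445)² + (y − 15.468)² = 46.8664354265²
eq2: (x − 30.714)² + (y − 34.632)² = 36.6327009481²
eq3: (x − 31.516)² + (y − 6.888)² = 49.6903086805²
eq1−eq3, eq1−eq2 (x²,y² cancel):
  153.922·x − 17.160·y = -1536.468256
  152.318·x + 38.328·y = 692.726162
det = 153.922·38.328 − -17.160·152.318 = 8513.299296
x = (-1536.468256·38.328 − -17.160·692.726162) / 8513.299296 = -5.521076
y = (153.922·692.726162 − -1536.468256·152.318) / 8513.299296 = 40.014753

x=-5.521 y=40.015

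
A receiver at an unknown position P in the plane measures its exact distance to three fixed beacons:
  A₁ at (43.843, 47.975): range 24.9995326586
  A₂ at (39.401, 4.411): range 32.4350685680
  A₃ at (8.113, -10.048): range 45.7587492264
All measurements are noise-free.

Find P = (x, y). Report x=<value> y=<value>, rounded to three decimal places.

x=23.899 y=32.902

eq1: (x − 43.843)² + (y − 47.975)² = 24.9995326586²
eq2: (x − 39.401)² + (y − 4.411)² = 32.4350685680²
eq3: (x − 8.113)² + (y + 10.048)² = 45.7587492264²
eq3−eq2, eq3−eq1 (x²,y² cancel):
  62.576·x + 28.918·y = 2446.942107
  71.460·x + 116.046·y = 5525.912699
det = 62.576·116.046 − 28.918·71.460 = 5195.214216
x = (2446.942107·116.046 − 28.918·5525.912699) / 5195.214216 = 23.898822
y = (62.576·5525.912699 − 2446.942107·71.460) / 5195.214216 = 32.901633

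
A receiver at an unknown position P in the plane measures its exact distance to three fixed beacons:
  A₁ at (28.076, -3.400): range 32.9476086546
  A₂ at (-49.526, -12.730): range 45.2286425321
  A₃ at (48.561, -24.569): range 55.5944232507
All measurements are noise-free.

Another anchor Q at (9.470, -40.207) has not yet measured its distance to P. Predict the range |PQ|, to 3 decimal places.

35.036

eq1: (x − 28.076)² + (y + 3.400)² = 32.9476086546²
eq2: (x + 49.526)² + (y + 12.730)² = 45.2286425321²
eq3: (x − 48.561)² + (y + 24.569)² = 55.5944232507²
eq2−eq3, eq2−eq1 (x²,y² cancel):
  196.174·x − 23.678·y = -698.180885
  155.204·x + 18.660·y = -854.970611
det = 196.174·18.660 − -23.678·155.204 = 7335.527152
x = (-698.180885·18.660 − -23.678·-854.970611) / 7335.527152 = -4.535741
y = (196.174·-854.970611 − -698.180885·155.204) / 7335.527152 = -8.092471
|P − Q| = √((-4.535741 − 9.470)² + (-8.092471 − -40.207)²) = 35.035750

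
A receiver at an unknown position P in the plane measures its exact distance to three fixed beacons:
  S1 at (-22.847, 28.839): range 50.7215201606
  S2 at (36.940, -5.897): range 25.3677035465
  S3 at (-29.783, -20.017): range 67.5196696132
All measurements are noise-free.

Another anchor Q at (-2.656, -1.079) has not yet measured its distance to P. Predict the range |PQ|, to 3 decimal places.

eq1: (x + 22.847)² + (y − 28.839)² = 50.7215201606²
eq2: (x − 36.940)² + (y + 5.897)² = 25.3677035465²
eq3: (x + 29.783)² + (y + 20.017)² = 67.5196696132²
eq3−eq2, eq3−eq1 (x²,y² cancel):
  133.446·x + 28.240·y = 4027.016232
  13.872·x + 97.712·y = 2052.199129
det = 133.446·97.712 − 28.240·13.872 = 12647.530272
x = (4027.016232·97.712 − 28.240·2052.199129) / 12647.530272 = 26.529583
y = (133.446·2052.199129 − 4027.016232·13.872) / 12647.530272 = 17.236171
|P − Q| = √((26.529583 − -2.656)² + (17.236171 − -1.079)²) = 34.456404

34.456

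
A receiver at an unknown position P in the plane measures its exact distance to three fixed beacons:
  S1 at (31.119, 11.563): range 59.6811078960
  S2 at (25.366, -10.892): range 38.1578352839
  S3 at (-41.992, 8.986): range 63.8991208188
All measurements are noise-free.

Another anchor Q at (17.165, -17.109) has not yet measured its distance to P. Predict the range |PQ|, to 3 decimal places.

28.121

eq1: (x − 31.119)² + (y − 11.563)² = 59.6811078960²
eq2: (x − 25.366)² + (y + 10.892)² = 38.1578352839²
eq3: (x + 41.992)² + (y − 8.986)² = 63.8991208188²
eq1−eq3, eq1−eq2 (x²,y² cancel):
  -146.222·x − 5.154·y = 220.718128
  -11.506·x − 44.910·y = 1765.788736
det = -146.222·-44.910 − -5.154·-11.506 = 6507.528096
x = (220.718128·-44.910 − -5.154·1765.788736) / 6507.528096 = -0.124713
y = (-146.222·1765.788736 − 220.718128·-11.506) / 6507.528096 = -39.286435
|P − Q| = √((-0.124713 − 17.165)² + (-39.286435 − -17.109)²) = 28.120683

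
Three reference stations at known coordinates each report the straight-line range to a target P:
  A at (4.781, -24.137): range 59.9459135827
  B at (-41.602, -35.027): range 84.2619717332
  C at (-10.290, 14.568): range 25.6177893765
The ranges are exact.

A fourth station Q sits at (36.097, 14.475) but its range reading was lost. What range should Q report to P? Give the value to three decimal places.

eq1: (x − 4.781)² + (y + 24.137)² = 59.9459135827²
eq2: (x + 41.602)² + (y + 35.027)² = 84.2619717332²
eq3: (x + 10.290)² + (y − 14.568)² = 25.6177893765²
eq1−eq3, eq1−eq2 (x²,y² cancel):
  -30.142·x + 77.410·y = 2649.899417
  -92.766·x − 21.780·y = -1154.402922
det = -30.142·-21.780 − 77.410·-92.766 = 7837.508820
x = (2649.899417·-21.780 − 77.410·-1154.402922) / 7837.508820 = 4.037957
y = (-30.142·-1154.402922 − 2649.899417·-92.766) / 7837.508820 = 35.804308
|P − Q| = √((4.037957 − 36.097)² + (35.804308 − 14.475)²) = 38.506125

38.506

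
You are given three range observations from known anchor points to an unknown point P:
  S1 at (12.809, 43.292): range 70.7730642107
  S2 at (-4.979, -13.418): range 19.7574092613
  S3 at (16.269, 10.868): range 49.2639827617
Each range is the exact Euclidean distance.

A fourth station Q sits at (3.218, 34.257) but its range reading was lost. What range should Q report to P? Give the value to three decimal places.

eq1: (x − 12.809)² + (y − 43.292)² = 70.7730642107²
eq2: (x + 4.979)² + (y + 13.418)² = 19.7574092613²
eq3: (x − 16.269)² + (y − 10.868)² = 49.2639827617²
eq2−eq3, eq2−eq1 (x²,y² cancel):
  42.496·x + 48.572·y = -1858.624157
  35.576·x + 113.420·y = -2785.036817
det = 42.496·113.420 − 48.572·35.576 = 3091.898848
x = (-1858.624157·113.420 − 48.572·-2785.036817) / 3091.898848 = -24.428465
y = (42.496·-2785.036817 − -1858.624157·35.576) / 3091.898848 = -16.892697
|P − Q| = √((-24.428465 − 3.218)² + (-16.892697 − 34.257)²) = 58.143087

58.143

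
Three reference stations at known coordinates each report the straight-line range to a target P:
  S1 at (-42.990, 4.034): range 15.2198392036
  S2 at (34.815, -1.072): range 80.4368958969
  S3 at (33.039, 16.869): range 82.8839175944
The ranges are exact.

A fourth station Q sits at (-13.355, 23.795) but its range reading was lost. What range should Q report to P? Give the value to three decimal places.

eq1: (x + 42.990)² + (y − 4.034)² = 15.2198392036²
eq2: (x − 34.815)² + (y + 1.072)² = 80.4368958969²
eq3: (x − 33.039)² + (y − 16.869)² = 82.8839175944²
eq3−eq2, eq3−eq1 (x²,y² cancel):
  3.552·x − 35.882·y = 236.744301
  -152.058·x − 25.670·y = 7126.374864
det = 3.552·-25.670 − -35.882·-152.058 = -5547.324996
x = (236.744301·-25.670 − -35.882·7126.374864) / -5547.324996 = -45.000312
y = (3.552·7126.374864 − 236.744301·-152.058) / -5547.324996 = -11.052489
|P − Q| = √((-45.000312 − -13.355)² + (-11.052489 − 23.795)²) = 47.072001

47.072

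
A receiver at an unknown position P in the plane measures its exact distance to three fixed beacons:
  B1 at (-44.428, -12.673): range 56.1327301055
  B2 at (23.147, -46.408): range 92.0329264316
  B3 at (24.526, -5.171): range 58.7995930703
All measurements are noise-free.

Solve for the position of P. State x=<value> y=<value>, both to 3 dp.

eq1: (x + 44.428)² + (y + 12.673)² = 56.1327301055²
eq2: (x − 23.147)² + (y + 46.408)² = 92.0329264316²
eq3: (x − 24.526)² + (y + 5.171)² = 58.7995930703²
eq1−eq3, eq1−eq2 (x²,y² cancel):
  137.908·x + 15.004·y = -1812.696952
  135.150·x − 67.470·y = -4764.142198
det = 137.908·-67.470 − 15.004·135.150 = -11332.443360
x = (-1812.696952·-67.470 − 15.004·-4764.142198) / -11332.443360 = -17.099918
y = (137.908·-4764.142198 − -1812.696952·135.150) / -11332.443360 = 36.358208

x=-17.100 y=36.358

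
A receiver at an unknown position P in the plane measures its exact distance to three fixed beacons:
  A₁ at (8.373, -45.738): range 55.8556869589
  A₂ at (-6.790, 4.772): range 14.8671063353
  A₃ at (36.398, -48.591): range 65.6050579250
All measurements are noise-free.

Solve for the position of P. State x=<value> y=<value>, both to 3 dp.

x=7.088 y=10.103

eq1: (x − 8.373)² + (y + 45.738)² = 55.8556869589²
eq2: (x + 6.790)² + (y − 4.772)² = 14.8671063353²
eq3: (x − 36.398)² + (y + 48.591)² = 65.6050579250²
eq2−eq1, eq2−eq3 (x²,y² cancel):
  30.326·x − 101.020·y = -805.631226
  86.376·x − 106.726·y = -465.969174
det = 30.326·-106.726 − -101.020·86.376 = 5489.130844
x = (-805.631226·-106.726 − -101.020·-465.969174) / 5489.130844 = 7.088480
y = (30.326·-465.969174 − -805.631226·86.376) / 5489.130844 = 10.102915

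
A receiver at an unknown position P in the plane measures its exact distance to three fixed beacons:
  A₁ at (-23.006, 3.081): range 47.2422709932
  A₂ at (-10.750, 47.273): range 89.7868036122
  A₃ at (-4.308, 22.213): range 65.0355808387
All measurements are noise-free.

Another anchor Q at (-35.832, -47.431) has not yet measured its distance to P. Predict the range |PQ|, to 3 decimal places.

eq1: (x + 23.006)² + (y − 3.081)² = 47.2422709932²
eq2: (x + 10.750)² + (y − 47.273)² = 89.7868036122²
eq3: (x + 4.308)² + (y − 22.213)² = 65.0355808387²
eq1−eq3, eq1−eq2 (x²,y² cancel):
  37.396·x + 38.264·y = -2024.586970
  24.512·x + 88.384·y = -4018.307502
det = 37.396·88.384 − 38.264·24.512 = 2367.280896
x = (-2024.586970·88.384 − 38.264·-4018.307502) / 2367.280896 = -10.638609
y = (37.396·-4018.307502 − -2024.586970·24.512) / 2367.280896 = -42.513735
|P − Q| = √((-10.638609 − -35.832)² + (-42.513735 − -47.431)²) = 25.668783

25.669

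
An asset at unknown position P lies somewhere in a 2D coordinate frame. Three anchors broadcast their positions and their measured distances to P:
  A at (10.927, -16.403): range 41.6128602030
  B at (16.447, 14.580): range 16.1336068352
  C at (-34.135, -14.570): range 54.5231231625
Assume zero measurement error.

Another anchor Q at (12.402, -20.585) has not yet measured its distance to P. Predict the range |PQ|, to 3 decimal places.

eq1: (x − 10.927)² + (y + 16.403)² = 41.6128602030²
eq2: (x − 16.447)² + (y − 14.580)² = 16.1336068352²
eq3: (x + 34.135)² + (y + 14.570)² = 54.5231231625²
eq3−eq2, eq3−eq1 (x²,y² cancel):
  101.164·x + 58.300·y = 1818.074774
  90.124·x − 3.666·y = 252.115438
det = 101.164·-3.666 − 58.300·90.124 = -5625.096424
x = (1818.074774·-3.666 − 58.300·252.115438) / -5625.096424 = 3.797871
y = (101.164·252.115438 − 1818.074774·90.124) / -5625.096424 = 24.594630
|P − Q| = √((3.797871 − 12.402)² + (24.594630 − -20.585)²) = 45.991630

45.992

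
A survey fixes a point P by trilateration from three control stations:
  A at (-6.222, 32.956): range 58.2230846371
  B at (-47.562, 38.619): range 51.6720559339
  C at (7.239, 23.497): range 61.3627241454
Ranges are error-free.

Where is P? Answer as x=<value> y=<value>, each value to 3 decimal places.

x=-42.252 y=-12.780

eq1: (x + 6.222)² + (y − 32.956)² = 58.2230846371²
eq2: (x + 47.562)² + (y − 38.619)² = 51.6720559339²
eq3: (x − 7.239)² + (y − 23.497)² = 61.3627241454²
eq3−eq1, eq3−eq2 (x²,y² cancel):
  -26.922·x + 18.918·y = 895.755420
  -109.602·x + 30.244·y = 4244.441425
det = -26.922·30.244 − 18.918·-109.602 = 1259.221668
x = (895.755420·30.244 − 18.918·4244.441425) / 1259.221668 = -42.252383
y = (-26.922·4244.441425 − 895.755420·-109.602) / 1259.221668 = -12.779534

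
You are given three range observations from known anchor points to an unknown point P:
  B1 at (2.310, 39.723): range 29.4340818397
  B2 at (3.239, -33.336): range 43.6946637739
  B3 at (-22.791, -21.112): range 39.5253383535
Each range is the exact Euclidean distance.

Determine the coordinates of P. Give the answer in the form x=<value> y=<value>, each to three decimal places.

eq1: (x − 2.310)² + (y − 39.723)² = 29.4340818397²
eq2: (x − 3.239)² + (y + 33.336)² = 43.6946637739²
eq3: (x + 22.791)² + (y + 21.112)² = 39.5253383535²
eq3−eq2, eq3−eq1 (x²,y² cancel):
  52.060·x − 24.448·y = -190.337478
  50.202·x + 121.670·y = 1313.993802
det = 52.060·121.670 − -24.448·50.202 = 7561.478696
x = (-190.337478·121.670 − -24.448·1313.993802) / 7561.478696 = 1.185768
y = (52.060·1313.993802 − -190.337478·50.202) / 7561.478696 = 10.310396

x=1.186 y=10.310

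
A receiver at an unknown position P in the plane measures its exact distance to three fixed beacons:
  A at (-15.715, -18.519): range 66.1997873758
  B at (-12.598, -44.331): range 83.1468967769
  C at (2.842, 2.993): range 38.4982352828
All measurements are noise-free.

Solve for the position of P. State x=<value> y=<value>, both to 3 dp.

x=35.371 y=23.583

eq1: (x + 15.715)² + (y + 18.519)² = 66.1997873758²
eq2: (x + 12.598)² + (y + 44.331)² = 83.1468967769²
eq3: (x − 2.842)² + (y − 2.993)² = 38.4982352828²
eq3−eq1, eq3−eq2 (x²,y² cancel):
  -37.114·x − 43.024·y = -2327.418156
  -30.880·x − 94.648·y = -3324.380172
det = -37.114·-94.648 − -43.024·-30.880 = 2184.184752
x = (-2327.418156·-94.648 − -43.024·-3324.380172) / 2184.184752 = 35.371248
y = (-37.114·-3324.380172 − -2327.418156·-30.880) / 2184.184752 = 23.583341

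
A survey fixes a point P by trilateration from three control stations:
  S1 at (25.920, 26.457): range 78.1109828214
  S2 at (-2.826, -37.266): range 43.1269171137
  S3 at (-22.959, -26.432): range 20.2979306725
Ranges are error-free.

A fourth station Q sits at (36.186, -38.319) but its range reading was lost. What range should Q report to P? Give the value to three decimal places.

eq1: (x − 25.920)² + (y − 26.457)² = 78.1109828214²
eq2: (x + 2.826)² + (y + 37.266)² = 43.1269171137²
eq3: (x + 22.959)² + (y + 26.432)² = 20.2979306725²
eq1−eq3, eq1−eq2 (x²,y² cancel):
  -97.758·x − 105.778·y = 5543.266704
  -57.492·x − 127.446·y = 4266.316441
det = -97.758·-127.446 − -105.778·-57.492 = 6377.477292
x = (5543.266704·-127.446 − -105.778·4266.316441) / 6377.477292 = -40.013431
y = (-97.758·4266.316441 − 5543.266704·-57.492) / 6377.477292 = -15.425076
|P − Q| = √((-40.013431 − 36.186)² + (-15.425076 − -38.319)²) = 79.564345

79.564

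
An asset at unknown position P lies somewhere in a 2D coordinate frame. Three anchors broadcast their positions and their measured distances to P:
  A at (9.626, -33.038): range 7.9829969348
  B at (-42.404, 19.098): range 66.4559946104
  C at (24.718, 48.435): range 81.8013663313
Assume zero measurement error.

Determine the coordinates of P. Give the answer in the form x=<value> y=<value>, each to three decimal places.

eq1: (x − 9.626)² + (y + 33.038)² = 7.9829969348²
eq2: (x + 42.404)² + (y − 19.098)² = 66.4559946104²
eq3: (x − 24.718)² + (y − 48.435)² = 81.8013663313²
eq3−eq1, eq3−eq2 (x²,y² cancel):
  -30.184·x − 162.946·y = 4854.975865
  -134.244·x − 58.674·y = 1480.968385
det = -30.184·-58.674 − -162.946·-134.244 = -20103.506808
x = (4854.975865·-58.674 − -162.946·1480.968385) / -20103.506808 = 2.165939
y = (-30.184·1480.968385 − 4854.975865·-134.244) / -20103.506808 = -30.196216

x=2.166 y=-30.196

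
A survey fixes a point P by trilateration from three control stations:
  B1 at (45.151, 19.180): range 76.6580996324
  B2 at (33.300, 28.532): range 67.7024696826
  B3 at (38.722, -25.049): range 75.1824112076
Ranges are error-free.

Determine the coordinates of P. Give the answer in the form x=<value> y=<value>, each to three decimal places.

eq1: (x − 45.151)² + (y − 19.180)² = 76.6580996324²
eq2: (x − 33.300)² + (y − 28.532)² = 67.7024696826²
eq3: (x − 38.722)² + (y + 25.049)² = 75.1824112076²
eq2−eq1, eq2−eq3 (x²,y² cancel):
  23.702·x − 18.704·y = -809.319661
  10.844·x − 107.162·y = -864.889893
det = 23.702·-107.162 − -18.704·10.844 = -2337.127548
x = (-809.319661·-107.162 − -18.704·-864.889893) / -2337.127548 = -30.187233
y = (23.702·-864.889893 − -809.319661·10.844) / -2337.127548 = 5.016140

x=-30.187 y=5.016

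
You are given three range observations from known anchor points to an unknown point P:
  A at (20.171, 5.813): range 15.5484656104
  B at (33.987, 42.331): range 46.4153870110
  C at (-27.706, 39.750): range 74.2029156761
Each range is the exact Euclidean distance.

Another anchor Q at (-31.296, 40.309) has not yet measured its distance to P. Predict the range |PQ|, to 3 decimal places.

77.449

eq1: (x − 20.171)² + (y − 5.813)² = 15.5484656104²
eq2: (x − 33.987)² + (y − 42.331)² = 46.4153870110²
eq3: (x + 27.706)² + (y − 39.750)² = 74.2029156761²
eq2−eq1, eq2−eq3 (x²,y² cancel):
  -27.632·x − 73.036·y = -593.736151
  -123.386·x − 5.162·y = -3951.029337
det = -27.632·-5.162 − -73.036·-123.386 = -8868.983512
x = (-593.736151·-5.162 − -73.036·-3951.029337) / -8868.983512 = 32.191120
y = (-27.632·-3951.029337 − -593.736151·-123.386) / -8868.983512 = -4.049631
|P − Q| = √((32.191120 − -31.296)² + (-4.049631 − 40.309)²) = 77.448709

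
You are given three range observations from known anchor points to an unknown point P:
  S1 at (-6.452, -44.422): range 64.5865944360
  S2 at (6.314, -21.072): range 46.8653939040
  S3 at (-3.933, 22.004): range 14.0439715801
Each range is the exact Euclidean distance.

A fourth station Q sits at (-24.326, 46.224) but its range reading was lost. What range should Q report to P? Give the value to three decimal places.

27.847

eq1: (x + 6.452)² + (y + 44.422)² = 64.5865944360²
eq2: (x − 6.314)² + (y + 21.072)² = 46.8653939040²
eq3: (x + 3.933)² + (y − 22.004)² = 14.0439715801²
eq1−eq3, eq1−eq2 (x²,y² cancel):
  5.038·x + 132.852·y = 2458.897160
  25.532·x + 46.700·y = 444.016427
det = 5.038·46.700 − 132.852·25.532 = -3156.702664
x = (2458.897160·46.700 − 132.852·444.016427) / -3156.702664 = -17.689986
y = (5.038·444.016427 − 2458.897160·25.532) / -3156.702664 = 19.179382
|P − Q| = √((-17.689986 − -24.326)² + (19.179382 − 46.224)²) = 27.846867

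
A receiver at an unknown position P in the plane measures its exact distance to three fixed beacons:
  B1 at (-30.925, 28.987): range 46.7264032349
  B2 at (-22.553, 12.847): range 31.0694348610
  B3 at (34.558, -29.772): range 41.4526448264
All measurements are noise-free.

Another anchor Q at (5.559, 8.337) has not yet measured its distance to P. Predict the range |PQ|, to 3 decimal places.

eq1: (x + 30.925)² + (y − 28.987)² = 46.7264032349²
eq2: (x + 22.553)² + (y − 12.847)² = 31.0694348610²
eq3: (x − 34.558)² + (y + 29.772)² = 41.4526448264²
eq2−eq1, eq2−eq3 (x²,y² cancel):
  -16.744·x + 32.280·y = -95.128401
  114.222·x − 85.238·y = 653.932149
det = -16.744·-85.238 − 32.280·114.222 = -2259.861088
x = (-95.128401·-85.238 − 32.280·653.932149) / -2259.861088 = 5.752732
y = (-16.744·653.932149 − -95.128401·114.222) / -2259.861088 = 0.037030
|P − Q| = √((5.752732 − 5.559)² + (0.037030 − 8.337)²) = 8.302230

8.302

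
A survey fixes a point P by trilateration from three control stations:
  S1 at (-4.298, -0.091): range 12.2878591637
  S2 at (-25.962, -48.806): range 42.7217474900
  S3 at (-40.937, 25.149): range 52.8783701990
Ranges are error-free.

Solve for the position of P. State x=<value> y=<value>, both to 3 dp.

eq1: (x + 4.298)² + (y + 0.091)² = 12.2878591637²
eq2: (x + 25.962)² + (y + 48.806)² = 42.7217474900²
eq3: (x + 40.937)² + (y − 25.149)² = 52.8783701990²
eq3−eq2, eq3−eq1 (x²,y² cancel):
  29.950·x − 147.910·y = 1718.715236
  73.278·x − 50.480·y = 355.301467
det = 29.950·-50.480 − -147.910·73.278 = 9326.672980
x = (1718.715236·-50.480 − -147.910·355.301467) / 9326.672980 = -3.667771
y = (29.950·355.301467 − 1718.715236·73.278) / 9326.672980 = -12.362687

x=-3.668 y=-12.363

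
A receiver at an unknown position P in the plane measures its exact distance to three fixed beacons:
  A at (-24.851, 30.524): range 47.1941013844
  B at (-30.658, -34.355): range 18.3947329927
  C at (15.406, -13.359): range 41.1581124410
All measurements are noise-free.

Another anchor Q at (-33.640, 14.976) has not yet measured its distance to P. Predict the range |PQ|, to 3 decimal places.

eq1: (x + 24.851)² + (y − 30.524)² = 47.1941013844²
eq2: (x + 30.658)² + (y + 34.355)² = 18.3947329927²
eq3: (x − 15.406)² + (y + 13.359)² = 41.1581124410²
eq2−eq1, eq2−eq3 (x²,y² cancel):
  11.614·x + 129.758·y = -2459.809216
  92.128·x + 41.992·y = -3059.995290
det = 11.614·41.992 − 129.758·92.128 = -11466.649936
x = (-2459.809216·41.992 − 129.758·-3059.995290) / -11466.649936 = -25.619214
y = (11.614·-3059.995290 − -2459.809216·92.128) / -11466.649936 = -16.663849
|P − Q| = √((-25.619214 − -33.640)² + (-16.663849 − 14.976)²) = 32.640665

32.641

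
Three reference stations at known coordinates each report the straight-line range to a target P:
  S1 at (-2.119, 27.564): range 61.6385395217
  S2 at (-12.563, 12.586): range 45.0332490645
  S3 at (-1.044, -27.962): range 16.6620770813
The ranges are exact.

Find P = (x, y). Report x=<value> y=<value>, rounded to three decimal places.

eq1: (x + 2.119)² + (y − 27.564)² = 61.6385395217²
eq2: (x + 12.563)² + (y − 12.586)² = 45.0332490645²
eq3: (x + 1.044)² + (y + 27.962)² = 16.6620770813²
eq2−eq3, eq2−eq1 (x²,y² cancel):
  23.038·x − 81.096·y = 2217.095724
  20.888·x + 29.956·y = -1323.288141
det = 23.038·29.956 − -81.096·20.888 = 2384.059576
x = (2217.095724·29.956 − -81.096·-1323.288141) / 2384.059576 = -17.154796
y = (23.038·-1323.288141 − 2217.095724·20.888) / 2384.059576 = -32.212537

x=-17.155 y=-32.213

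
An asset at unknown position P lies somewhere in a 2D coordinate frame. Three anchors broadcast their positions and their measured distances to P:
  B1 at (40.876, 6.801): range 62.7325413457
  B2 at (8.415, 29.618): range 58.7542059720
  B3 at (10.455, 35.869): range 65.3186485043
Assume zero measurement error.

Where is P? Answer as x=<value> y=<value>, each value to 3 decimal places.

eq1: (x − 40.876)² + (y − 6.801)² = 62.7325413457²
eq2: (x − 8.415)² + (y − 29.618)² = 58.7542059720²
eq3: (x − 10.455)² + (y − 35.869)² = 65.3186485043²
eq2−eq3, eq2−eq1 (x²,y² cancel):
  4.080·x + 12.502·y = -366.615086
  64.922·x − 45.634·y = 285.747804
det = 4.080·-45.634 − 12.502·64.922 = -997.841564
x = (-366.615086·-45.634 − 12.502·285.747804) / -997.841564 = -13.186155
y = (4.080·285.747804 − -366.615086·64.922) / -997.841564 = -25.021242

x=-13.186 y=-25.021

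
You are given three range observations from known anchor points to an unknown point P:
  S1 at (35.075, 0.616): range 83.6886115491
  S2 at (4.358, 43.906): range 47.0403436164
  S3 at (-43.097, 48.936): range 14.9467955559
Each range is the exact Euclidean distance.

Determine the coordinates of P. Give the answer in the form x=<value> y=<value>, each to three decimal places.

x=-41.640 y=34.060

eq1: (x − 35.075)² + (y − 0.616)² = 83.6886115491²
eq2: (x − 4.358)² + (y − 43.906)² = 47.0403436164²
eq3: (x + 43.097)² + (y − 48.936)² = 14.9467955559²
eq2−eq1, eq2−eq3 (x²,y² cancel):
  61.434·x − 86.580·y = -5507.083694
  -94.910·x + 10.060·y = 4294.741735
det = 61.434·10.060 − -86.580·-94.910 = -7599.281760
x = (-5507.083694·10.060 − -86.580·4294.741735) / -7599.281760 = -41.640445
y = (61.434·4294.741735 − -5507.083694·-94.910) / -7599.281760 = 34.060344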